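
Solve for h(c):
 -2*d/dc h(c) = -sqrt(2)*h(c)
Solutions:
 h(c) = C1*exp(sqrt(2)*c/2)


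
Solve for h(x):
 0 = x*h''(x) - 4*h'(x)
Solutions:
 h(x) = C1 + C2*x^5


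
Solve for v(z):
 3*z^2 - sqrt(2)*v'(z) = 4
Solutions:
 v(z) = C1 + sqrt(2)*z^3/2 - 2*sqrt(2)*z


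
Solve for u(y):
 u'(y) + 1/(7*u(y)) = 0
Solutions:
 u(y) = -sqrt(C1 - 14*y)/7
 u(y) = sqrt(C1 - 14*y)/7


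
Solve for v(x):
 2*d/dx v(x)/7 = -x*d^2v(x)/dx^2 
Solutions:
 v(x) = C1 + C2*x^(5/7)


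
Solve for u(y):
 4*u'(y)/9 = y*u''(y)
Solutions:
 u(y) = C1 + C2*y^(13/9)


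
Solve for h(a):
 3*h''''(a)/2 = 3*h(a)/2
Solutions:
 h(a) = C1*exp(-a) + C2*exp(a) + C3*sin(a) + C4*cos(a)


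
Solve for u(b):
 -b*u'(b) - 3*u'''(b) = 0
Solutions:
 u(b) = C1 + Integral(C2*airyai(-3^(2/3)*b/3) + C3*airybi(-3^(2/3)*b/3), b)


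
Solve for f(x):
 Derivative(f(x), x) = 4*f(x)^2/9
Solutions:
 f(x) = -9/(C1 + 4*x)


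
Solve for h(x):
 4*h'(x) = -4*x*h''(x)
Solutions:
 h(x) = C1 + C2*log(x)


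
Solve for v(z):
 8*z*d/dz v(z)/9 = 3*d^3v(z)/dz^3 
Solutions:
 v(z) = C1 + Integral(C2*airyai(2*z/3) + C3*airybi(2*z/3), z)


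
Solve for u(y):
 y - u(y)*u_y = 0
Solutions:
 u(y) = -sqrt(C1 + y^2)
 u(y) = sqrt(C1 + y^2)


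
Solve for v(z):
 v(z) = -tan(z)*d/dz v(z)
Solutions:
 v(z) = C1/sin(z)


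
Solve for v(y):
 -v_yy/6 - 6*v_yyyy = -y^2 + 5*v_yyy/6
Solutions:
 v(y) = C1 + C2*y + y^4/2 - 10*y^3 - 66*y^2 + (C3*sin(sqrt(119)*y/72) + C4*cos(sqrt(119)*y/72))*exp(-5*y/72)


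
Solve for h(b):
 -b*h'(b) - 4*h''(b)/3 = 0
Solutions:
 h(b) = C1 + C2*erf(sqrt(6)*b/4)


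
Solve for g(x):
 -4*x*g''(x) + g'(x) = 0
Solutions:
 g(x) = C1 + C2*x^(5/4)


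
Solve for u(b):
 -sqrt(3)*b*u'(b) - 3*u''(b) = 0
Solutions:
 u(b) = C1 + C2*erf(sqrt(2)*3^(3/4)*b/6)


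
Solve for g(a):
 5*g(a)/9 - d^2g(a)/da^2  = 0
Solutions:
 g(a) = C1*exp(-sqrt(5)*a/3) + C2*exp(sqrt(5)*a/3)


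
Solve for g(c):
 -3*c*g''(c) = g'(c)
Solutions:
 g(c) = C1 + C2*c^(2/3)


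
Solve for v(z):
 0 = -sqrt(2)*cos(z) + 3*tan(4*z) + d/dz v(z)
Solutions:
 v(z) = C1 + 3*log(cos(4*z))/4 + sqrt(2)*sin(z)


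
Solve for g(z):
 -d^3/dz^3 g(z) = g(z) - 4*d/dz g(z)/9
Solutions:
 g(z) = C1*exp(z*(8*18^(1/3)/(sqrt(58281) + 243)^(1/3) + 12^(1/3)*(sqrt(58281) + 243)^(1/3))/36)*sin(2^(1/3)*3^(1/6)*z*(-2^(1/3)*3^(2/3)*(sqrt(58281) + 243)^(1/3) + 24/(sqrt(58281) + 243)^(1/3))/36) + C2*exp(z*(8*18^(1/3)/(sqrt(58281) + 243)^(1/3) + 12^(1/3)*(sqrt(58281) + 243)^(1/3))/36)*cos(2^(1/3)*3^(1/6)*z*(-2^(1/3)*3^(2/3)*(sqrt(58281) + 243)^(1/3) + 24/(sqrt(58281) + 243)^(1/3))/36) + C3*exp(-z*(8*18^(1/3)/(sqrt(58281) + 243)^(1/3) + 12^(1/3)*(sqrt(58281) + 243)^(1/3))/18)


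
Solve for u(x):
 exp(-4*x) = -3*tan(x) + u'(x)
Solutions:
 u(x) = C1 + 3*log(tan(x)^2 + 1)/2 - exp(-4*x)/4


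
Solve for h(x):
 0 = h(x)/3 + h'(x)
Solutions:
 h(x) = C1*exp(-x/3)


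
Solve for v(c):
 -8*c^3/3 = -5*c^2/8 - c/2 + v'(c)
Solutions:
 v(c) = C1 - 2*c^4/3 + 5*c^3/24 + c^2/4


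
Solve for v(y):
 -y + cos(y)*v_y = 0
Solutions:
 v(y) = C1 + Integral(y/cos(y), y)


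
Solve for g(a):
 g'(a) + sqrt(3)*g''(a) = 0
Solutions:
 g(a) = C1 + C2*exp(-sqrt(3)*a/3)


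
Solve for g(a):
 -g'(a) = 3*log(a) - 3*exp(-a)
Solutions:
 g(a) = C1 - 3*a*log(a) + 3*a - 3*exp(-a)


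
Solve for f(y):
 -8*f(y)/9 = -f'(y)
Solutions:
 f(y) = C1*exp(8*y/9)


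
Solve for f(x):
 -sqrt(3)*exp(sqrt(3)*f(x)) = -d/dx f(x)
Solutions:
 f(x) = sqrt(3)*(2*log(-1/(C1 + sqrt(3)*x)) - log(3))/6


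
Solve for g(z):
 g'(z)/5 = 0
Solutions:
 g(z) = C1


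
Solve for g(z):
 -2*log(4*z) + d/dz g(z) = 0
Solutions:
 g(z) = C1 + 2*z*log(z) - 2*z + z*log(16)


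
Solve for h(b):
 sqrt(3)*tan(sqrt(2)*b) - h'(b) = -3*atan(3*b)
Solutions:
 h(b) = C1 + 3*b*atan(3*b) - log(9*b^2 + 1)/2 - sqrt(6)*log(cos(sqrt(2)*b))/2


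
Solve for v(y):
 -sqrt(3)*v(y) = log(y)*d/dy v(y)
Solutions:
 v(y) = C1*exp(-sqrt(3)*li(y))


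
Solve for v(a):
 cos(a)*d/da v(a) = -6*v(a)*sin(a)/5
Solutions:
 v(a) = C1*cos(a)^(6/5)


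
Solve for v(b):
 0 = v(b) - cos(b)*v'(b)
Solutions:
 v(b) = C1*sqrt(sin(b) + 1)/sqrt(sin(b) - 1)


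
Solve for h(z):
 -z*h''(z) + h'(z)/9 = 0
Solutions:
 h(z) = C1 + C2*z^(10/9)


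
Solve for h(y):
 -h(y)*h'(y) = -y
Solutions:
 h(y) = -sqrt(C1 + y^2)
 h(y) = sqrt(C1 + y^2)


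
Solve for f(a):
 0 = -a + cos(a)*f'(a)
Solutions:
 f(a) = C1 + Integral(a/cos(a), a)


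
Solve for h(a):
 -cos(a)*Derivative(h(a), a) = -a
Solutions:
 h(a) = C1 + Integral(a/cos(a), a)


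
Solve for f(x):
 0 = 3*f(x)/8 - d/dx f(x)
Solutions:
 f(x) = C1*exp(3*x/8)


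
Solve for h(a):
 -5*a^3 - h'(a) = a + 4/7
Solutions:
 h(a) = C1 - 5*a^4/4 - a^2/2 - 4*a/7


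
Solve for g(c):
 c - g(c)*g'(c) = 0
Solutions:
 g(c) = -sqrt(C1 + c^2)
 g(c) = sqrt(C1 + c^2)


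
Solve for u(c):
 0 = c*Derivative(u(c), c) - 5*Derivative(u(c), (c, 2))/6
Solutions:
 u(c) = C1 + C2*erfi(sqrt(15)*c/5)


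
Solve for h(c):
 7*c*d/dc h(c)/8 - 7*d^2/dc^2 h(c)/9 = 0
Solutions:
 h(c) = C1 + C2*erfi(3*c/4)


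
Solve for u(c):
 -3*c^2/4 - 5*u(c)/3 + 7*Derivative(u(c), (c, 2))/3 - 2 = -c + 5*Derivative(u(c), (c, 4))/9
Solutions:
 u(c) = C1*exp(-sqrt(10)*c*sqrt(21 - sqrt(141))/10) + C2*exp(sqrt(10)*c*sqrt(21 - sqrt(141))/10) + C3*exp(-sqrt(10)*c*sqrt(sqrt(141) + 21)/10) + C4*exp(sqrt(10)*c*sqrt(sqrt(141) + 21)/10) - 9*c^2/20 + 3*c/5 - 123/50


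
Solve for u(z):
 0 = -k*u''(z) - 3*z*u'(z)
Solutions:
 u(z) = C1 + C2*sqrt(k)*erf(sqrt(6)*z*sqrt(1/k)/2)


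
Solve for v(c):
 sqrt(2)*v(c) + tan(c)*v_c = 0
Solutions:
 v(c) = C1/sin(c)^(sqrt(2))


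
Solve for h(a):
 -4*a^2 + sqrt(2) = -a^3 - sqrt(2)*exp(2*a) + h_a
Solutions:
 h(a) = C1 + a^4/4 - 4*a^3/3 + sqrt(2)*a + sqrt(2)*exp(2*a)/2


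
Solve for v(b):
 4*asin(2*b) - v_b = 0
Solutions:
 v(b) = C1 + 4*b*asin(2*b) + 2*sqrt(1 - 4*b^2)


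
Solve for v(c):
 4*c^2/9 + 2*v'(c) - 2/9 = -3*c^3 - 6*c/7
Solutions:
 v(c) = C1 - 3*c^4/8 - 2*c^3/27 - 3*c^2/14 + c/9


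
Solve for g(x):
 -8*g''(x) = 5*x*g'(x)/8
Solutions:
 g(x) = C1 + C2*erf(sqrt(10)*x/16)


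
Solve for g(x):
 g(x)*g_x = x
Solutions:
 g(x) = -sqrt(C1 + x^2)
 g(x) = sqrt(C1 + x^2)


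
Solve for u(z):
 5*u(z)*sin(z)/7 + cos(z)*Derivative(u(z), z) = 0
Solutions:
 u(z) = C1*cos(z)^(5/7)


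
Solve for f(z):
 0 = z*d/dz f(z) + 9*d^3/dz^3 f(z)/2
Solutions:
 f(z) = C1 + Integral(C2*airyai(-6^(1/3)*z/3) + C3*airybi(-6^(1/3)*z/3), z)


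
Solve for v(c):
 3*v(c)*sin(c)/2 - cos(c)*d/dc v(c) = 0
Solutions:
 v(c) = C1/cos(c)^(3/2)


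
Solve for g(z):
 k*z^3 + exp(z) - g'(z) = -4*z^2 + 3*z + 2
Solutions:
 g(z) = C1 + k*z^4/4 + 4*z^3/3 - 3*z^2/2 - 2*z + exp(z)


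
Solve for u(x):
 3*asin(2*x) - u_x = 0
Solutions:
 u(x) = C1 + 3*x*asin(2*x) + 3*sqrt(1 - 4*x^2)/2


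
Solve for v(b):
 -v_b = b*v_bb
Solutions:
 v(b) = C1 + C2*log(b)


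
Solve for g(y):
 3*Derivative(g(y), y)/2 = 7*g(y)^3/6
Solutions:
 g(y) = -3*sqrt(2)*sqrt(-1/(C1 + 7*y))/2
 g(y) = 3*sqrt(2)*sqrt(-1/(C1 + 7*y))/2


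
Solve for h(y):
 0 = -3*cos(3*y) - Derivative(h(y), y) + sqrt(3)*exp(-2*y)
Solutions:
 h(y) = C1 - sin(3*y) - sqrt(3)*exp(-2*y)/2


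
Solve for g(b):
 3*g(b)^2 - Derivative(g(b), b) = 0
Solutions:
 g(b) = -1/(C1 + 3*b)


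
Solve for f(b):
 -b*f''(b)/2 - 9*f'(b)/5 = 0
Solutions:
 f(b) = C1 + C2/b^(13/5)


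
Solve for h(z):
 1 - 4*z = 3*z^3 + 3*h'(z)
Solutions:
 h(z) = C1 - z^4/4 - 2*z^2/3 + z/3


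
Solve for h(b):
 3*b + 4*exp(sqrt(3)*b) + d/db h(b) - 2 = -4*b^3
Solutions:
 h(b) = C1 - b^4 - 3*b^2/2 + 2*b - 4*sqrt(3)*exp(sqrt(3)*b)/3


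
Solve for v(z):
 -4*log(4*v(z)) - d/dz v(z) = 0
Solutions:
 Integral(1/(log(_y) + 2*log(2)), (_y, v(z)))/4 = C1 - z


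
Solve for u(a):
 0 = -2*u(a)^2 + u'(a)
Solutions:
 u(a) = -1/(C1 + 2*a)


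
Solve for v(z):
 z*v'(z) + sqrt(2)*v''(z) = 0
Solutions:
 v(z) = C1 + C2*erf(2^(1/4)*z/2)


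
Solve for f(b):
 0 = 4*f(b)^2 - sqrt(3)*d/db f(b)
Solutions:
 f(b) = -3/(C1 + 4*sqrt(3)*b)


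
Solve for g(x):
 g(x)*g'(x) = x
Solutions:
 g(x) = -sqrt(C1 + x^2)
 g(x) = sqrt(C1 + x^2)


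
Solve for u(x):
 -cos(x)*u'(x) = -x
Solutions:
 u(x) = C1 + Integral(x/cos(x), x)


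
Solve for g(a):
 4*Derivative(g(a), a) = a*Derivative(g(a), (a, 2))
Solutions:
 g(a) = C1 + C2*a^5


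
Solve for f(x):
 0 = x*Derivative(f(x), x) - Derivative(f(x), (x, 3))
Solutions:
 f(x) = C1 + Integral(C2*airyai(x) + C3*airybi(x), x)


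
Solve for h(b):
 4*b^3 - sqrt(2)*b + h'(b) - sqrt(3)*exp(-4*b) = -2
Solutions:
 h(b) = C1 - b^4 + sqrt(2)*b^2/2 - 2*b - sqrt(3)*exp(-4*b)/4


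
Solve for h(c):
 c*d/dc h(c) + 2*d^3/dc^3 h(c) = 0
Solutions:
 h(c) = C1 + Integral(C2*airyai(-2^(2/3)*c/2) + C3*airybi(-2^(2/3)*c/2), c)


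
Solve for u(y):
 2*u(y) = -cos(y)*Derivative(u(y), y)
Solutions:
 u(y) = C1*(sin(y) - 1)/(sin(y) + 1)


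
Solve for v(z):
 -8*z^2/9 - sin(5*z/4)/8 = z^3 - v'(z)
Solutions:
 v(z) = C1 + z^4/4 + 8*z^3/27 - cos(5*z/4)/10


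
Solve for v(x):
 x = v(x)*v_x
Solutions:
 v(x) = -sqrt(C1 + x^2)
 v(x) = sqrt(C1 + x^2)


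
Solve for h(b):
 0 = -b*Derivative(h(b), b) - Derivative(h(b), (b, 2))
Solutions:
 h(b) = C1 + C2*erf(sqrt(2)*b/2)


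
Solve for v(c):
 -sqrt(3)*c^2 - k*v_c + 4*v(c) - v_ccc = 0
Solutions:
 v(c) = C1*exp(c*(-k/(3*(sqrt(k^3/27 + 4) + 2)^(1/3)) + (sqrt(k^3/27 + 4) + 2)^(1/3))) + C2*exp(c*(-4*k/((-1 + sqrt(3)*I)*(sqrt(k^3/27 + 4) + 2)^(1/3)) - 3*(sqrt(k^3/27 + 4) + 2)^(1/3) + 3*sqrt(3)*I*(sqrt(k^3/27 + 4) + 2)^(1/3))/6) + C3*exp(c*(4*k/((1 + sqrt(3)*I)*(sqrt(k^3/27 + 4) + 2)^(1/3)) - 3*(sqrt(k^3/27 + 4) + 2)^(1/3) - 3*sqrt(3)*I*(sqrt(k^3/27 + 4) + 2)^(1/3))/6) + sqrt(3)*c^2/4 + sqrt(3)*c*k/8 + sqrt(3)*k^2/32


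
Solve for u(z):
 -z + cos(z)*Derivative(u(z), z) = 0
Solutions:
 u(z) = C1 + Integral(z/cos(z), z)


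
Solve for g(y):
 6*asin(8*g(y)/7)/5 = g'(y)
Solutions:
 Integral(1/asin(8*_y/7), (_y, g(y))) = C1 + 6*y/5


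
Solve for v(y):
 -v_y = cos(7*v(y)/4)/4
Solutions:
 y/4 - 2*log(sin(7*v(y)/4) - 1)/7 + 2*log(sin(7*v(y)/4) + 1)/7 = C1


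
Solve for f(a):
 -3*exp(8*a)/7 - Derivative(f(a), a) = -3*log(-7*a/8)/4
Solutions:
 f(a) = C1 + 3*a*log(-a)/4 + 3*a*(-3*log(2) - 1 + log(7))/4 - 3*exp(8*a)/56


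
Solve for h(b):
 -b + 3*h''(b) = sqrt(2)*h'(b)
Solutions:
 h(b) = C1 + C2*exp(sqrt(2)*b/3) - sqrt(2)*b^2/4 - 3*b/2


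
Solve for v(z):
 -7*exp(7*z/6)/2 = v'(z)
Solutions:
 v(z) = C1 - 3*exp(7*z/6)


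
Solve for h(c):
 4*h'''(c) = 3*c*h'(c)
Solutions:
 h(c) = C1 + Integral(C2*airyai(6^(1/3)*c/2) + C3*airybi(6^(1/3)*c/2), c)


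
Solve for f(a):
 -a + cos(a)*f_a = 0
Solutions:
 f(a) = C1 + Integral(a/cos(a), a)


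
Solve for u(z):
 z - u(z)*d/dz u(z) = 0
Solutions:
 u(z) = -sqrt(C1 + z^2)
 u(z) = sqrt(C1 + z^2)


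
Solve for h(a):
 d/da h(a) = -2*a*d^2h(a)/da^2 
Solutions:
 h(a) = C1 + C2*sqrt(a)


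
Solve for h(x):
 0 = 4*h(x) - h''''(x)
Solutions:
 h(x) = C1*exp(-sqrt(2)*x) + C2*exp(sqrt(2)*x) + C3*sin(sqrt(2)*x) + C4*cos(sqrt(2)*x)


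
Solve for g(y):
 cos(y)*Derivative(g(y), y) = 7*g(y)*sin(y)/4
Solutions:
 g(y) = C1/cos(y)^(7/4)


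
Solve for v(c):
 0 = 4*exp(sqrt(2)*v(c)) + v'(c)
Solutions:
 v(c) = sqrt(2)*(2*log(1/(C1 + 4*c)) - log(2))/4


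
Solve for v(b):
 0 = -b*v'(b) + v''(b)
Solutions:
 v(b) = C1 + C2*erfi(sqrt(2)*b/2)


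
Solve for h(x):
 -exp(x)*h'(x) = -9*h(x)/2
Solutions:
 h(x) = C1*exp(-9*exp(-x)/2)


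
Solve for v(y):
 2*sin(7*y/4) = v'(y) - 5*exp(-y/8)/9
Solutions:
 v(y) = C1 - 8*cos(7*y/4)/7 - 40*exp(-y/8)/9


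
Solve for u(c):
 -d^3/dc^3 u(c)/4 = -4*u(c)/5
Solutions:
 u(c) = C3*exp(2*2^(1/3)*5^(2/3)*c/5) + (C1*sin(2^(1/3)*sqrt(3)*5^(2/3)*c/5) + C2*cos(2^(1/3)*sqrt(3)*5^(2/3)*c/5))*exp(-2^(1/3)*5^(2/3)*c/5)


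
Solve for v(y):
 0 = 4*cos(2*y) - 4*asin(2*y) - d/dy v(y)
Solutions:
 v(y) = C1 - 4*y*asin(2*y) - 2*sqrt(1 - 4*y^2) + 2*sin(2*y)


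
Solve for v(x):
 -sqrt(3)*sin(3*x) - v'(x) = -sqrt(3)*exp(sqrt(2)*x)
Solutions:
 v(x) = C1 + sqrt(6)*exp(sqrt(2)*x)/2 + sqrt(3)*cos(3*x)/3


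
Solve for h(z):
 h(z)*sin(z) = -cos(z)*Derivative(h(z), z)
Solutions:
 h(z) = C1*cos(z)


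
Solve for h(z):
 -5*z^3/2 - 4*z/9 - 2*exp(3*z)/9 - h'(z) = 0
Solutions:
 h(z) = C1 - 5*z^4/8 - 2*z^2/9 - 2*exp(3*z)/27


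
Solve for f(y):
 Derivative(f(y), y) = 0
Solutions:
 f(y) = C1


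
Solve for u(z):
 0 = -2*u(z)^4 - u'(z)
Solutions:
 u(z) = (-3^(2/3) - 3*3^(1/6)*I)*(1/(C1 + 2*z))^(1/3)/6
 u(z) = (-3^(2/3) + 3*3^(1/6)*I)*(1/(C1 + 2*z))^(1/3)/6
 u(z) = (1/(C1 + 6*z))^(1/3)


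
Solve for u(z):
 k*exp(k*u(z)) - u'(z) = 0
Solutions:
 u(z) = Piecewise((log(-1/(C1*k + k^2*z))/k, Ne(k, 0)), (nan, True))
 u(z) = Piecewise((C1 + k*z, Eq(k, 0)), (nan, True))


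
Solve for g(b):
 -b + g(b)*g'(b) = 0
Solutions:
 g(b) = -sqrt(C1 + b^2)
 g(b) = sqrt(C1 + b^2)


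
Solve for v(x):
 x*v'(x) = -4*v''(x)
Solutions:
 v(x) = C1 + C2*erf(sqrt(2)*x/4)


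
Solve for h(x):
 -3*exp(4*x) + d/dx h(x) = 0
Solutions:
 h(x) = C1 + 3*exp(4*x)/4


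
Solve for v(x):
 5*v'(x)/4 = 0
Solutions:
 v(x) = C1


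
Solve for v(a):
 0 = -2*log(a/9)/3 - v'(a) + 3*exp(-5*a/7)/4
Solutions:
 v(a) = C1 - 2*a*log(a)/3 + 2*a*(1 + 2*log(3))/3 - 21*exp(-5*a/7)/20


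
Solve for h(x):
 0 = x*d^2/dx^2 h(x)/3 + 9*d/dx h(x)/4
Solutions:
 h(x) = C1 + C2/x^(23/4)


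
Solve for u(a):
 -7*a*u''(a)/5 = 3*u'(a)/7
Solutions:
 u(a) = C1 + C2*a^(34/49)


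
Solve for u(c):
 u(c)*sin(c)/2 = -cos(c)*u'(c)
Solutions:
 u(c) = C1*sqrt(cos(c))


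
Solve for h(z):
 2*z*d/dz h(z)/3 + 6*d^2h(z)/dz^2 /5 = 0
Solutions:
 h(z) = C1 + C2*erf(sqrt(10)*z/6)


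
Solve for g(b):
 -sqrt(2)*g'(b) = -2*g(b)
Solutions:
 g(b) = C1*exp(sqrt(2)*b)


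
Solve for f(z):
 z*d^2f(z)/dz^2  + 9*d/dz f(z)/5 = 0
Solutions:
 f(z) = C1 + C2/z^(4/5)


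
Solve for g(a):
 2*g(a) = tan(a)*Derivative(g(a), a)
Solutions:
 g(a) = C1*sin(a)^2


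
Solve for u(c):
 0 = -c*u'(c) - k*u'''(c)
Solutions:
 u(c) = C1 + Integral(C2*airyai(c*(-1/k)^(1/3)) + C3*airybi(c*(-1/k)^(1/3)), c)


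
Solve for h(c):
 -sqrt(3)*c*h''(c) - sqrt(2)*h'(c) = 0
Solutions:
 h(c) = C1 + C2*c^(1 - sqrt(6)/3)


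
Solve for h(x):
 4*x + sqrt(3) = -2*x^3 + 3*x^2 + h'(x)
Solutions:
 h(x) = C1 + x^4/2 - x^3 + 2*x^2 + sqrt(3)*x


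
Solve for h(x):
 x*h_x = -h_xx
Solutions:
 h(x) = C1 + C2*erf(sqrt(2)*x/2)


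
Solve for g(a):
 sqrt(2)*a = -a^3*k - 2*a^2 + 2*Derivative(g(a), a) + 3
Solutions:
 g(a) = C1 + a^4*k/8 + a^3/3 + sqrt(2)*a^2/4 - 3*a/2


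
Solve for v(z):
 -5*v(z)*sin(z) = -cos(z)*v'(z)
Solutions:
 v(z) = C1/cos(z)^5


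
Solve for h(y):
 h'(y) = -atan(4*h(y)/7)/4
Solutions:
 Integral(1/atan(4*_y/7), (_y, h(y))) = C1 - y/4


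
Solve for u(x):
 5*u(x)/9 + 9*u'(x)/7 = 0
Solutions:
 u(x) = C1*exp(-35*x/81)


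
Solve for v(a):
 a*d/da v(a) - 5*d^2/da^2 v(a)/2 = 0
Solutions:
 v(a) = C1 + C2*erfi(sqrt(5)*a/5)


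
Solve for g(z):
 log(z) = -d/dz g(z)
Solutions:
 g(z) = C1 - z*log(z) + z


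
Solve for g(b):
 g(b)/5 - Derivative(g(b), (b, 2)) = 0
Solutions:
 g(b) = C1*exp(-sqrt(5)*b/5) + C2*exp(sqrt(5)*b/5)


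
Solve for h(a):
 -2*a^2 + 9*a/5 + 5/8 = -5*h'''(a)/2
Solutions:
 h(a) = C1 + C2*a + C3*a^2 + a^5/75 - 3*a^4/100 - a^3/24


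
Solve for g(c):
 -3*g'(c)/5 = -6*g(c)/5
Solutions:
 g(c) = C1*exp(2*c)


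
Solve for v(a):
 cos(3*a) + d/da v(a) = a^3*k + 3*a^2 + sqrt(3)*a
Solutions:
 v(a) = C1 + a^4*k/4 + a^3 + sqrt(3)*a^2/2 - sin(3*a)/3


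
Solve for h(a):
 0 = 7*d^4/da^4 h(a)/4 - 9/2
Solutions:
 h(a) = C1 + C2*a + C3*a^2 + C4*a^3 + 3*a^4/28


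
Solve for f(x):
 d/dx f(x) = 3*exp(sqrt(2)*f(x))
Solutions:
 f(x) = sqrt(2)*(2*log(-1/(C1 + 3*x)) - log(2))/4


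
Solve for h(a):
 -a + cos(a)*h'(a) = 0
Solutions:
 h(a) = C1 + Integral(a/cos(a), a)


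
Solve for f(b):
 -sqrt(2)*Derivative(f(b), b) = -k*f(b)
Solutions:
 f(b) = C1*exp(sqrt(2)*b*k/2)


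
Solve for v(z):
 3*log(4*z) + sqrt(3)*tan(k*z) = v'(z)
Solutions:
 v(z) = C1 + 3*z*log(z) - 3*z + 6*z*log(2) + sqrt(3)*Piecewise((-log(cos(k*z))/k, Ne(k, 0)), (0, True))


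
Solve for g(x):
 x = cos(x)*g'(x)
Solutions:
 g(x) = C1 + Integral(x/cos(x), x)


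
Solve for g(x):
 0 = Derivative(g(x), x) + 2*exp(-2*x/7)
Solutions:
 g(x) = C1 + 7*exp(-2*x/7)


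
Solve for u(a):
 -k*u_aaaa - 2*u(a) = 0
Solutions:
 u(a) = C1*exp(-2^(1/4)*a*(-1/k)^(1/4)) + C2*exp(2^(1/4)*a*(-1/k)^(1/4)) + C3*exp(-2^(1/4)*I*a*(-1/k)^(1/4)) + C4*exp(2^(1/4)*I*a*(-1/k)^(1/4))


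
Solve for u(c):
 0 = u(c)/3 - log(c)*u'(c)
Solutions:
 u(c) = C1*exp(li(c)/3)


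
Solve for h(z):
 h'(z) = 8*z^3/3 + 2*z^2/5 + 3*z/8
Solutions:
 h(z) = C1 + 2*z^4/3 + 2*z^3/15 + 3*z^2/16


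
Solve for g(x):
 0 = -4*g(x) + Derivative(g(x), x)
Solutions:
 g(x) = C1*exp(4*x)


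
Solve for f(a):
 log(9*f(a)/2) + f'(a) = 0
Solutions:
 -Integral(1/(-log(_y) - 2*log(3) + log(2)), (_y, f(a))) = C1 - a


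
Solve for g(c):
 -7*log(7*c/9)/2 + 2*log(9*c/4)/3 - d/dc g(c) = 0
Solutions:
 g(c) = C1 - 17*c*log(c)/6 - 7*c*log(7)/2 - 4*c*log(2)/3 + 17*c/6 + 25*c*log(3)/3


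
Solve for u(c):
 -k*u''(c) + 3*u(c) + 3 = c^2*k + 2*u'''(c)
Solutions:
 u(c) = C1*exp(-c*(k^2/(k^3 + sqrt(-k^6 + (k^3 - 162)^2) - 162)^(1/3) + k + (k^3 + sqrt(-k^6 + (k^3 - 162)^2) - 162)^(1/3))/6) + C2*exp(c*(-4*k^2/((-1 + sqrt(3)*I)*(k^3 + sqrt(-k^6 + (k^3 - 162)^2) - 162)^(1/3)) - 2*k + (k^3 + sqrt(-k^6 + (k^3 - 162)^2) - 162)^(1/3) - sqrt(3)*I*(k^3 + sqrt(-k^6 + (k^3 - 162)^2) - 162)^(1/3))/12) + C3*exp(c*(4*k^2/((1 + sqrt(3)*I)*(k^3 + sqrt(-k^6 + (k^3 - 162)^2) - 162)^(1/3)) - 2*k + (k^3 + sqrt(-k^6 + (k^3 - 162)^2) - 162)^(1/3) + sqrt(3)*I*(k^3 + sqrt(-k^6 + (k^3 - 162)^2) - 162)^(1/3))/12) + c^2*k/3 + 2*k^2/9 - 1


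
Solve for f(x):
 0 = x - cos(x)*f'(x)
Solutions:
 f(x) = C1 + Integral(x/cos(x), x)


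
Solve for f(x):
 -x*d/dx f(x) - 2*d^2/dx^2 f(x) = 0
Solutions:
 f(x) = C1 + C2*erf(x/2)


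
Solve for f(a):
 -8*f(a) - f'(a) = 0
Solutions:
 f(a) = C1*exp(-8*a)


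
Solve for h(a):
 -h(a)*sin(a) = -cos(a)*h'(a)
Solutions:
 h(a) = C1/cos(a)


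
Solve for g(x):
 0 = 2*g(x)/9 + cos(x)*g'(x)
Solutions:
 g(x) = C1*(sin(x) - 1)^(1/9)/(sin(x) + 1)^(1/9)


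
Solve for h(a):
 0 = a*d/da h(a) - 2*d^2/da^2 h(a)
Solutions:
 h(a) = C1 + C2*erfi(a/2)


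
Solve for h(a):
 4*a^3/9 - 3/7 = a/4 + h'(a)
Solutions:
 h(a) = C1 + a^4/9 - a^2/8 - 3*a/7


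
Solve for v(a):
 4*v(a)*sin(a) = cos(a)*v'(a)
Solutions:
 v(a) = C1/cos(a)^4


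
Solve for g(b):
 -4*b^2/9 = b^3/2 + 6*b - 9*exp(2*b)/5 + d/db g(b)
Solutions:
 g(b) = C1 - b^4/8 - 4*b^3/27 - 3*b^2 + 9*exp(2*b)/10


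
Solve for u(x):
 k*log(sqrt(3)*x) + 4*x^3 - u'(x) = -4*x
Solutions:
 u(x) = C1 + k*x*log(x) - k*x + k*x*log(3)/2 + x^4 + 2*x^2


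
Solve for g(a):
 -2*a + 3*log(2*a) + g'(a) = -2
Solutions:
 g(a) = C1 + a^2 - 3*a*log(a) - a*log(8) + a


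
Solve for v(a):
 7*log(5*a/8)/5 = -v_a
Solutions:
 v(a) = C1 - 7*a*log(a)/5 - 7*a*log(5)/5 + 7*a/5 + 21*a*log(2)/5


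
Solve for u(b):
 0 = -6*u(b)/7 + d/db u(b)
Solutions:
 u(b) = C1*exp(6*b/7)


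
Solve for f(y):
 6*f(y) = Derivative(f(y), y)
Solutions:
 f(y) = C1*exp(6*y)


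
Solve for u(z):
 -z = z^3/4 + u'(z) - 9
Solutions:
 u(z) = C1 - z^4/16 - z^2/2 + 9*z


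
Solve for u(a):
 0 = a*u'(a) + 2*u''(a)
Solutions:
 u(a) = C1 + C2*erf(a/2)


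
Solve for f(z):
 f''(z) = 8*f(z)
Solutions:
 f(z) = C1*exp(-2*sqrt(2)*z) + C2*exp(2*sqrt(2)*z)


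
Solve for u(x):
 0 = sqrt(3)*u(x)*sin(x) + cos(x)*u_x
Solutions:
 u(x) = C1*cos(x)^(sqrt(3))


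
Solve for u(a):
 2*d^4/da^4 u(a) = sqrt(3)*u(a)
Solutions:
 u(a) = C1*exp(-2^(3/4)*3^(1/8)*a/2) + C2*exp(2^(3/4)*3^(1/8)*a/2) + C3*sin(2^(3/4)*3^(1/8)*a/2) + C4*cos(2^(3/4)*3^(1/8)*a/2)


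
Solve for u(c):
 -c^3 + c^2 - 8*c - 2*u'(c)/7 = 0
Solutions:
 u(c) = C1 - 7*c^4/8 + 7*c^3/6 - 14*c^2


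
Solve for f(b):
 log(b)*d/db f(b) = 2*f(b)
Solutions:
 f(b) = C1*exp(2*li(b))


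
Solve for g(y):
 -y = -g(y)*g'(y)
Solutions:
 g(y) = -sqrt(C1 + y^2)
 g(y) = sqrt(C1 + y^2)


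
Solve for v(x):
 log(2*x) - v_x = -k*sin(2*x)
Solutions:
 v(x) = C1 - k*cos(2*x)/2 + x*log(x) - x + x*log(2)


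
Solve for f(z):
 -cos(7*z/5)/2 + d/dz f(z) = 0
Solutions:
 f(z) = C1 + 5*sin(7*z/5)/14


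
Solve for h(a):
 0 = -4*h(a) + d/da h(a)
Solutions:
 h(a) = C1*exp(4*a)


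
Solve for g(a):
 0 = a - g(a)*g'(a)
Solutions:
 g(a) = -sqrt(C1 + a^2)
 g(a) = sqrt(C1 + a^2)


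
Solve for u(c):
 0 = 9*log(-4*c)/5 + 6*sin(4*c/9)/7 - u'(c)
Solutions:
 u(c) = C1 + 9*c*log(-c)/5 - 9*c/5 + 18*c*log(2)/5 - 27*cos(4*c/9)/14


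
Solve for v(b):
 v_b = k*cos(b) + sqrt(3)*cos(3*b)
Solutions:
 v(b) = C1 + k*sin(b) + sqrt(3)*sin(3*b)/3


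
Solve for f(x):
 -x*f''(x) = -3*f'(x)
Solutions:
 f(x) = C1 + C2*x^4


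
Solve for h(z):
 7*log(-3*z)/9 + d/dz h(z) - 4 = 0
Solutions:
 h(z) = C1 - 7*z*log(-z)/9 + z*(43 - 7*log(3))/9


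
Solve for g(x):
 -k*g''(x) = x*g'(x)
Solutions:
 g(x) = C1 + C2*sqrt(k)*erf(sqrt(2)*x*sqrt(1/k)/2)


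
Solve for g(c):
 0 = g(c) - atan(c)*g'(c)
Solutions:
 g(c) = C1*exp(Integral(1/atan(c), c))


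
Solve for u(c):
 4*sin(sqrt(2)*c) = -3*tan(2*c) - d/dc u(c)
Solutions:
 u(c) = C1 + 3*log(cos(2*c))/2 + 2*sqrt(2)*cos(sqrt(2)*c)


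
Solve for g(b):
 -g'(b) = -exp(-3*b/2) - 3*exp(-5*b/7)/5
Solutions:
 g(b) = C1 - 2*exp(-3*b/2)/3 - 21*exp(-5*b/7)/25


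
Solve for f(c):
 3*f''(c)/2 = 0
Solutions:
 f(c) = C1 + C2*c


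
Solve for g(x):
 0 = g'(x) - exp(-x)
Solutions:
 g(x) = C1 - exp(-x)


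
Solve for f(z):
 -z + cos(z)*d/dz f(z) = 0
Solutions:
 f(z) = C1 + Integral(z/cos(z), z)


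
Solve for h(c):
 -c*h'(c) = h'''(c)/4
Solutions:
 h(c) = C1 + Integral(C2*airyai(-2^(2/3)*c) + C3*airybi(-2^(2/3)*c), c)


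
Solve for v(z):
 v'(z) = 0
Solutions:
 v(z) = C1


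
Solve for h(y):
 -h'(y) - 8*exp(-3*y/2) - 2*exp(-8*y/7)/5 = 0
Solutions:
 h(y) = C1 + 16*exp(-3*y/2)/3 + 7*exp(-8*y/7)/20


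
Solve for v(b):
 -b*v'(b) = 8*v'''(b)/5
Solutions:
 v(b) = C1 + Integral(C2*airyai(-5^(1/3)*b/2) + C3*airybi(-5^(1/3)*b/2), b)


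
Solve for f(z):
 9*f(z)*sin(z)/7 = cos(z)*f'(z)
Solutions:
 f(z) = C1/cos(z)^(9/7)


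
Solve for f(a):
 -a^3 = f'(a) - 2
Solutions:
 f(a) = C1 - a^4/4 + 2*a


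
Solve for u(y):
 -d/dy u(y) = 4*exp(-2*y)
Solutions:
 u(y) = C1 + 2*exp(-2*y)


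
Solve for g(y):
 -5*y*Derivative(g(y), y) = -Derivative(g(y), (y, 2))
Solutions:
 g(y) = C1 + C2*erfi(sqrt(10)*y/2)


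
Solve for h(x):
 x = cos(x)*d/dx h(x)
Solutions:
 h(x) = C1 + Integral(x/cos(x), x)


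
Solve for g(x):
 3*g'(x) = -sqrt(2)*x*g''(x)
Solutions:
 g(x) = C1 + C2*x^(1 - 3*sqrt(2)/2)


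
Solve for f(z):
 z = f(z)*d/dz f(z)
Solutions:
 f(z) = -sqrt(C1 + z^2)
 f(z) = sqrt(C1 + z^2)


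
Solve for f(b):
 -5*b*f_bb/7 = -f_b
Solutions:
 f(b) = C1 + C2*b^(12/5)


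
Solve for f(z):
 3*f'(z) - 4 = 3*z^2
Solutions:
 f(z) = C1 + z^3/3 + 4*z/3


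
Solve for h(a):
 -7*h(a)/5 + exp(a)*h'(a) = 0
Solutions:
 h(a) = C1*exp(-7*exp(-a)/5)


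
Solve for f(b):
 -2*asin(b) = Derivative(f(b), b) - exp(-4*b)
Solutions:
 f(b) = C1 - 2*b*asin(b) - 2*sqrt(1 - b^2) - exp(-4*b)/4


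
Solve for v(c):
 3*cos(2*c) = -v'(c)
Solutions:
 v(c) = C1 - 3*sin(2*c)/2


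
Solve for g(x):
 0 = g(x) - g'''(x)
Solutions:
 g(x) = C3*exp(x) + (C1*sin(sqrt(3)*x/2) + C2*cos(sqrt(3)*x/2))*exp(-x/2)


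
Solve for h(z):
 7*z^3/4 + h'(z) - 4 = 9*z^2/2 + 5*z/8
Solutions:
 h(z) = C1 - 7*z^4/16 + 3*z^3/2 + 5*z^2/16 + 4*z


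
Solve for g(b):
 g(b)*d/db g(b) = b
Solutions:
 g(b) = -sqrt(C1 + b^2)
 g(b) = sqrt(C1 + b^2)


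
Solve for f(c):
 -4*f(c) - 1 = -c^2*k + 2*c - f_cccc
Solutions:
 f(c) = C1*exp(-sqrt(2)*c) + C2*exp(sqrt(2)*c) + C3*sin(sqrt(2)*c) + C4*cos(sqrt(2)*c) + c^2*k/4 - c/2 - 1/4


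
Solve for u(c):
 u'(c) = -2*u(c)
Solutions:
 u(c) = C1*exp(-2*c)


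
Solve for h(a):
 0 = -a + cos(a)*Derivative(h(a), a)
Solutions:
 h(a) = C1 + Integral(a/cos(a), a)


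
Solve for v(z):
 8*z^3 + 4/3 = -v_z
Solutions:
 v(z) = C1 - 2*z^4 - 4*z/3


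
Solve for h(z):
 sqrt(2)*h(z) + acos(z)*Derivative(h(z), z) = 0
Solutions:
 h(z) = C1*exp(-sqrt(2)*Integral(1/acos(z), z))


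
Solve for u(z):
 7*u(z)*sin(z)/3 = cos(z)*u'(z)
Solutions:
 u(z) = C1/cos(z)^(7/3)


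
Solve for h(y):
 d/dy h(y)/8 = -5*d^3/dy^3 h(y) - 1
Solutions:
 h(y) = C1 + C2*sin(sqrt(10)*y/20) + C3*cos(sqrt(10)*y/20) - 8*y


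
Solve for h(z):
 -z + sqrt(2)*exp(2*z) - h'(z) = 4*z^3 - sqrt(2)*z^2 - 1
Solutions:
 h(z) = C1 - z^4 + sqrt(2)*z^3/3 - z^2/2 + z + sqrt(2)*exp(2*z)/2


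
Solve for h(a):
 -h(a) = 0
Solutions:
 h(a) = 0


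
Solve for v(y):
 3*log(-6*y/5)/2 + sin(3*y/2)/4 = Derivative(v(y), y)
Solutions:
 v(y) = C1 + 3*y*log(-y)/2 - 2*y*log(5) - 3*y/2 + y*log(30)/2 + y*log(6) - cos(3*y/2)/6


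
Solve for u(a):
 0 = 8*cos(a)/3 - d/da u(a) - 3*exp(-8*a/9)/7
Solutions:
 u(a) = C1 + 8*sin(a)/3 + 27*exp(-8*a/9)/56


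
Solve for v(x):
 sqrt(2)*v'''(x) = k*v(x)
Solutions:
 v(x) = C1*exp(2^(5/6)*k^(1/3)*x/2) + C2*exp(2^(5/6)*k^(1/3)*x*(-1 + sqrt(3)*I)/4) + C3*exp(-2^(5/6)*k^(1/3)*x*(1 + sqrt(3)*I)/4)


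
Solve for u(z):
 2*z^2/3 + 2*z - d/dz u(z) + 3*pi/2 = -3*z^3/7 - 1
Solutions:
 u(z) = C1 + 3*z^4/28 + 2*z^3/9 + z^2 + z + 3*pi*z/2


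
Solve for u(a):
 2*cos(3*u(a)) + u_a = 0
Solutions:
 u(a) = -asin((C1 + exp(12*a))/(C1 - exp(12*a)))/3 + pi/3
 u(a) = asin((C1 + exp(12*a))/(C1 - exp(12*a)))/3


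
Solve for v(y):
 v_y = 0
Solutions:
 v(y) = C1


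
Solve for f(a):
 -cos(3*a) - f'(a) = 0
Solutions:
 f(a) = C1 - sin(3*a)/3


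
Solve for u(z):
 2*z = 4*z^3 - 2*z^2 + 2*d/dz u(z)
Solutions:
 u(z) = C1 - z^4/2 + z^3/3 + z^2/2


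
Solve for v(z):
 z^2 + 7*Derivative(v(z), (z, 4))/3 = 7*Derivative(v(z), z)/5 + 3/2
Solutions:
 v(z) = C1 + C4*exp(3^(1/3)*5^(2/3)*z/5) + 5*z^3/21 - 15*z/14 + (C2*sin(3^(5/6)*5^(2/3)*z/10) + C3*cos(3^(5/6)*5^(2/3)*z/10))*exp(-3^(1/3)*5^(2/3)*z/10)


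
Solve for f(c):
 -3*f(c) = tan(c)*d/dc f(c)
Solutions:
 f(c) = C1/sin(c)^3


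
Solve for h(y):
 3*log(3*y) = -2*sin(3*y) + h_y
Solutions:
 h(y) = C1 + 3*y*log(y) - 3*y + 3*y*log(3) - 2*cos(3*y)/3


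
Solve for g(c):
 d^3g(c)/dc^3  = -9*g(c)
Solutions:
 g(c) = C3*exp(-3^(2/3)*c) + (C1*sin(3*3^(1/6)*c/2) + C2*cos(3*3^(1/6)*c/2))*exp(3^(2/3)*c/2)


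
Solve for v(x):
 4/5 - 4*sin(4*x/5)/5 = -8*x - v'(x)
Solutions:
 v(x) = C1 - 4*x^2 - 4*x/5 - cos(4*x/5)


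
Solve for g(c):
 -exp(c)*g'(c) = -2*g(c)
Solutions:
 g(c) = C1*exp(-2*exp(-c))


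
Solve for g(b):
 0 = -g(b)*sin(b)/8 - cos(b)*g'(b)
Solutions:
 g(b) = C1*cos(b)^(1/8)


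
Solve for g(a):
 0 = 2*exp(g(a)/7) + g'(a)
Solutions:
 g(a) = 7*log(1/(C1 + 2*a)) + 7*log(7)


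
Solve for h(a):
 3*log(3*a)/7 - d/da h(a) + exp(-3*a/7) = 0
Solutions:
 h(a) = C1 + 3*a*log(a)/7 + 3*a*(-1 + log(3))/7 - 7*exp(-3*a/7)/3


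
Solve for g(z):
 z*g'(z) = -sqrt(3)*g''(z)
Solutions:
 g(z) = C1 + C2*erf(sqrt(2)*3^(3/4)*z/6)


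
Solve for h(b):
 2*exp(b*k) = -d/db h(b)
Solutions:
 h(b) = C1 - 2*exp(b*k)/k


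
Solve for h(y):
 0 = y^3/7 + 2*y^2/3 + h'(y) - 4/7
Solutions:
 h(y) = C1 - y^4/28 - 2*y^3/9 + 4*y/7


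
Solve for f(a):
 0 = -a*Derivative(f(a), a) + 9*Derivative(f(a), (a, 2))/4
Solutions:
 f(a) = C1 + C2*erfi(sqrt(2)*a/3)


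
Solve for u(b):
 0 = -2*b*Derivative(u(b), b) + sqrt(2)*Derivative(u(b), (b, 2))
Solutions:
 u(b) = C1 + C2*erfi(2^(3/4)*b/2)


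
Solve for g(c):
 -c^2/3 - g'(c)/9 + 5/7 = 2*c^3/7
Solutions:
 g(c) = C1 - 9*c^4/14 - c^3 + 45*c/7


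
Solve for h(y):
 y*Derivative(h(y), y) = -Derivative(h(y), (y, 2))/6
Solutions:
 h(y) = C1 + C2*erf(sqrt(3)*y)


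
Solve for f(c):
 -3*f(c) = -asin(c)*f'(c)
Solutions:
 f(c) = C1*exp(3*Integral(1/asin(c), c))


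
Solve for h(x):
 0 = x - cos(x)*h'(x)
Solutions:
 h(x) = C1 + Integral(x/cos(x), x)


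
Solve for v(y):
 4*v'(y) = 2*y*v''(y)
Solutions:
 v(y) = C1 + C2*y^3


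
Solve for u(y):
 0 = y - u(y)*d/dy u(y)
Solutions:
 u(y) = -sqrt(C1 + y^2)
 u(y) = sqrt(C1 + y^2)


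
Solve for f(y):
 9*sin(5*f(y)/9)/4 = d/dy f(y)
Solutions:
 -9*y/4 + 9*log(cos(5*f(y)/9) - 1)/10 - 9*log(cos(5*f(y)/9) + 1)/10 = C1


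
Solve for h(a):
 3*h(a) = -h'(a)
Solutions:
 h(a) = C1*exp(-3*a)


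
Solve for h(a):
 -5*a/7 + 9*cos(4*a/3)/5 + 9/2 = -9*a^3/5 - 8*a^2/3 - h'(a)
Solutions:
 h(a) = C1 - 9*a^4/20 - 8*a^3/9 + 5*a^2/14 - 9*a/2 - 27*sin(4*a/3)/20


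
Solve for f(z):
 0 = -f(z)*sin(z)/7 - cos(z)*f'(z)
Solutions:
 f(z) = C1*cos(z)^(1/7)


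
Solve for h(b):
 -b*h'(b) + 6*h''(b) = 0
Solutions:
 h(b) = C1 + C2*erfi(sqrt(3)*b/6)


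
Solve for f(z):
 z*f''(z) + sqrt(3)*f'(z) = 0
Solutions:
 f(z) = C1 + C2*z^(1 - sqrt(3))


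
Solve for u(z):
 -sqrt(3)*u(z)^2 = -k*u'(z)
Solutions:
 u(z) = -k/(C1*k + sqrt(3)*z)


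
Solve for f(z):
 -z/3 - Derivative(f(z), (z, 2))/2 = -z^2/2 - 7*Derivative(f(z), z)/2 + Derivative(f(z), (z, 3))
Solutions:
 f(z) = C1 + C2*exp(z*(-1 + sqrt(57))/4) + C3*exp(-z*(1 + sqrt(57))/4) - z^3/21 + 4*z^2/147 - 76*z/1029


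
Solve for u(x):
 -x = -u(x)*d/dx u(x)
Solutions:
 u(x) = -sqrt(C1 + x^2)
 u(x) = sqrt(C1 + x^2)


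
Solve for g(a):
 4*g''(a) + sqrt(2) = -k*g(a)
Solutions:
 g(a) = C1*exp(-a*sqrt(-k)/2) + C2*exp(a*sqrt(-k)/2) - sqrt(2)/k


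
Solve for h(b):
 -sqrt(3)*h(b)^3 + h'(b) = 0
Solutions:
 h(b) = -sqrt(2)*sqrt(-1/(C1 + sqrt(3)*b))/2
 h(b) = sqrt(2)*sqrt(-1/(C1 + sqrt(3)*b))/2


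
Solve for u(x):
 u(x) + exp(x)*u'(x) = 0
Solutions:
 u(x) = C1*exp(exp(-x))


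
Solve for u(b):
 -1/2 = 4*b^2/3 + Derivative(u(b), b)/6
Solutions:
 u(b) = C1 - 8*b^3/3 - 3*b


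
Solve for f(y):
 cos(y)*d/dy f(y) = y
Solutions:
 f(y) = C1 + Integral(y/cos(y), y)


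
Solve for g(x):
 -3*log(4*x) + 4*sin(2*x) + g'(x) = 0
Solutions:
 g(x) = C1 + 3*x*log(x) - 3*x + 6*x*log(2) + 2*cos(2*x)


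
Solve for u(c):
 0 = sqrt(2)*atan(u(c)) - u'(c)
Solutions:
 Integral(1/atan(_y), (_y, u(c))) = C1 + sqrt(2)*c


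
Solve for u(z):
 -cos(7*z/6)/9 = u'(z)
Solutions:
 u(z) = C1 - 2*sin(7*z/6)/21


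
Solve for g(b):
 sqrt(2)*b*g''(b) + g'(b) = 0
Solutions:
 g(b) = C1 + C2*b^(1 - sqrt(2)/2)


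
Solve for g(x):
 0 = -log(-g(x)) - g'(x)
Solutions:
 -li(-g(x)) = C1 - x


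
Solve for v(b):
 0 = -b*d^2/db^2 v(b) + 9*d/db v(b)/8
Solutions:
 v(b) = C1 + C2*b^(17/8)


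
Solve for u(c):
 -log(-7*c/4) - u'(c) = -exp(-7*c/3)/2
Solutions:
 u(c) = C1 - c*log(-c) + c*(-log(7) + 1 + 2*log(2)) - 3*exp(-7*c/3)/14


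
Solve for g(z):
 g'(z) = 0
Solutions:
 g(z) = C1


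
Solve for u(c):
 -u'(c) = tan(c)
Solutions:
 u(c) = C1 + log(cos(c))


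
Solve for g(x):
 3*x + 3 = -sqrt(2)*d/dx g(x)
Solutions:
 g(x) = C1 - 3*sqrt(2)*x^2/4 - 3*sqrt(2)*x/2


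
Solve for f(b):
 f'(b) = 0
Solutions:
 f(b) = C1


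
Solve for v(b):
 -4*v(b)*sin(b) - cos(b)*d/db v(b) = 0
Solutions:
 v(b) = C1*cos(b)^4


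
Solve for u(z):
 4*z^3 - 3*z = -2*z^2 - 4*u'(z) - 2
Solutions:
 u(z) = C1 - z^4/4 - z^3/6 + 3*z^2/8 - z/2


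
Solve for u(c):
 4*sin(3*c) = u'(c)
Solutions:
 u(c) = C1 - 4*cos(3*c)/3


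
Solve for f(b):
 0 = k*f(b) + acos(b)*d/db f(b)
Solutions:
 f(b) = C1*exp(-k*Integral(1/acos(b), b))


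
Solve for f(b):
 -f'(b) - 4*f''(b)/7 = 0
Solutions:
 f(b) = C1 + C2*exp(-7*b/4)


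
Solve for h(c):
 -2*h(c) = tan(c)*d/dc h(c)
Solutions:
 h(c) = C1/sin(c)^2


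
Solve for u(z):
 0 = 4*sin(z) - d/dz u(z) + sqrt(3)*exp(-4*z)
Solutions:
 u(z) = C1 - 4*cos(z) - sqrt(3)*exp(-4*z)/4


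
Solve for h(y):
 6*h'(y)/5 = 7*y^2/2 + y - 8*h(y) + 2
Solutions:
 h(y) = C1*exp(-20*y/3) + 7*y^2/16 - y/160 + 803/3200


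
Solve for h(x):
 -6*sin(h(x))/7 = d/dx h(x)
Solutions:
 6*x/7 + log(cos(h(x)) - 1)/2 - log(cos(h(x)) + 1)/2 = C1


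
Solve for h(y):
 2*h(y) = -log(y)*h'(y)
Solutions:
 h(y) = C1*exp(-2*li(y))


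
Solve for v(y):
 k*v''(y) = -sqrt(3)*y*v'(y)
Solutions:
 v(y) = C1 + C2*sqrt(k)*erf(sqrt(2)*3^(1/4)*y*sqrt(1/k)/2)


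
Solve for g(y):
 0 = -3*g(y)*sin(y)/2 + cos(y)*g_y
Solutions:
 g(y) = C1/cos(y)^(3/2)


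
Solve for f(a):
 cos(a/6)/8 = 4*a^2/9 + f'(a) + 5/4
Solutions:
 f(a) = C1 - 4*a^3/27 - 5*a/4 + 3*sin(a/6)/4


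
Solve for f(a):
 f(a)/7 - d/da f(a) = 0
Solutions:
 f(a) = C1*exp(a/7)


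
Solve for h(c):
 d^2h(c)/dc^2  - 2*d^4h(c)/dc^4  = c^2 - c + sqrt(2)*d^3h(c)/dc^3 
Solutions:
 h(c) = C1 + C2*c + C3*exp(c*(-sqrt(2) + sqrt(10))/4) + C4*exp(-c*(sqrt(2) + sqrt(10))/4) + c^4/12 + c^3*(-1 + 2*sqrt(2))/6 + c^2*(4 - sqrt(2)/2)


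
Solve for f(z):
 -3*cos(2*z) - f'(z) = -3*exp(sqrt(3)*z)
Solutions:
 f(z) = C1 + sqrt(3)*exp(sqrt(3)*z) - 3*sin(2*z)/2


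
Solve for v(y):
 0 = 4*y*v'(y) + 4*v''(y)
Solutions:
 v(y) = C1 + C2*erf(sqrt(2)*y/2)


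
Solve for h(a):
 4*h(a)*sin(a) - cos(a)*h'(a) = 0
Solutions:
 h(a) = C1/cos(a)^4


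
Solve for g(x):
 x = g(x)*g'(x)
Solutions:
 g(x) = -sqrt(C1 + x^2)
 g(x) = sqrt(C1 + x^2)


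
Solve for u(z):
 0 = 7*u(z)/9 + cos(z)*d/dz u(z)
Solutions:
 u(z) = C1*(sin(z) - 1)^(7/18)/(sin(z) + 1)^(7/18)


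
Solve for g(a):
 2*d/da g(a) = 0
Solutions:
 g(a) = C1


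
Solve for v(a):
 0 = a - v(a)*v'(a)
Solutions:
 v(a) = -sqrt(C1 + a^2)
 v(a) = sqrt(C1 + a^2)


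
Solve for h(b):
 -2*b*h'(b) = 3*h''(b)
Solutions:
 h(b) = C1 + C2*erf(sqrt(3)*b/3)


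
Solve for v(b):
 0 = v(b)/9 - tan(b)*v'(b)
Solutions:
 v(b) = C1*sin(b)^(1/9)


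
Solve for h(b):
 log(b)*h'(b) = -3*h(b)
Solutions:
 h(b) = C1*exp(-3*li(b))


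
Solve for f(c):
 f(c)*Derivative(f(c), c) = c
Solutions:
 f(c) = -sqrt(C1 + c^2)
 f(c) = sqrt(C1 + c^2)


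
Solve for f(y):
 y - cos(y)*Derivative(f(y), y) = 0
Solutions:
 f(y) = C1 + Integral(y/cos(y), y)


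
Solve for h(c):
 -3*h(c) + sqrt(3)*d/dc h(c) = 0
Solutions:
 h(c) = C1*exp(sqrt(3)*c)


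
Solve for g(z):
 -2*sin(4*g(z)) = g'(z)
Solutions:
 g(z) = -acos((-C1 - exp(16*z))/(C1 - exp(16*z)))/4 + pi/2
 g(z) = acos((-C1 - exp(16*z))/(C1 - exp(16*z)))/4


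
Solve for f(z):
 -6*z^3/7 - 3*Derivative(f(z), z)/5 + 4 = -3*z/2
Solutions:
 f(z) = C1 - 5*z^4/14 + 5*z^2/4 + 20*z/3


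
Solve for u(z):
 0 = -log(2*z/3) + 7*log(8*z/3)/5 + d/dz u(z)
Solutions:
 u(z) = C1 - 2*z*log(z)/5 - 16*z*log(2)/5 + 2*z/5 + 2*z*log(3)/5


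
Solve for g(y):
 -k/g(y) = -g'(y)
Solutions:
 g(y) = -sqrt(C1 + 2*k*y)
 g(y) = sqrt(C1 + 2*k*y)


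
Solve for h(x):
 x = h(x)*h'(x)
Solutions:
 h(x) = -sqrt(C1 + x^2)
 h(x) = sqrt(C1 + x^2)


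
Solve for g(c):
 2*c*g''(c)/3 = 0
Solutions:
 g(c) = C1 + C2*c


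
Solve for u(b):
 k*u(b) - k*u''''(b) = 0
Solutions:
 u(b) = C1*exp(-b) + C2*exp(b) + C3*sin(b) + C4*cos(b)


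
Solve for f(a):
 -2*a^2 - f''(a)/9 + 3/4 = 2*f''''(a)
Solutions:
 f(a) = C1 + C2*a + C3*sin(sqrt(2)*a/6) + C4*cos(sqrt(2)*a/6) - 3*a^4/2 + 2619*a^2/8


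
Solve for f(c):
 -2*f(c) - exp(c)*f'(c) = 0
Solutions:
 f(c) = C1*exp(2*exp(-c))


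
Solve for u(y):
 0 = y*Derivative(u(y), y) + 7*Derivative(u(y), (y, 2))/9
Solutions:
 u(y) = C1 + C2*erf(3*sqrt(14)*y/14)


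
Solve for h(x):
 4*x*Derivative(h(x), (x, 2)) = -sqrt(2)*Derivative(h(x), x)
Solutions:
 h(x) = C1 + C2*x^(1 - sqrt(2)/4)


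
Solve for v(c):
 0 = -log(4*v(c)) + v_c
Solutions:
 -Integral(1/(log(_y) + 2*log(2)), (_y, v(c))) = C1 - c


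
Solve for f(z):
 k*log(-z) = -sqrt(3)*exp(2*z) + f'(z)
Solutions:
 f(z) = C1 + k*z*log(-z) - k*z + sqrt(3)*exp(2*z)/2


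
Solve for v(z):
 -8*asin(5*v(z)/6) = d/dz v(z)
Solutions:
 Integral(1/asin(5*_y/6), (_y, v(z))) = C1 - 8*z


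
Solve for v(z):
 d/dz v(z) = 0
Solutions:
 v(z) = C1


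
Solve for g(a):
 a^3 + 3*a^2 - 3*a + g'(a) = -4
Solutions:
 g(a) = C1 - a^4/4 - a^3 + 3*a^2/2 - 4*a


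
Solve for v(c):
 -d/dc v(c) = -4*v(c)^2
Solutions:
 v(c) = -1/(C1 + 4*c)


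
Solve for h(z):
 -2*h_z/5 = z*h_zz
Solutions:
 h(z) = C1 + C2*z^(3/5)


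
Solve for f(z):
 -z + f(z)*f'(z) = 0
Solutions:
 f(z) = -sqrt(C1 + z^2)
 f(z) = sqrt(C1 + z^2)


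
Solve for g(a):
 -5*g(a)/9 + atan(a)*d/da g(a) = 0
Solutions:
 g(a) = C1*exp(5*Integral(1/atan(a), a)/9)


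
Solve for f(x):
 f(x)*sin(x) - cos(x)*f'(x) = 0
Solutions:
 f(x) = C1/cos(x)


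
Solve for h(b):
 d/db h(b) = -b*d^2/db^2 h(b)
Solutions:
 h(b) = C1 + C2*log(b)


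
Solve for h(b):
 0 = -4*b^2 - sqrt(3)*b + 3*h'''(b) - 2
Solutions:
 h(b) = C1 + C2*b + C3*b^2 + b^5/45 + sqrt(3)*b^4/72 + b^3/9


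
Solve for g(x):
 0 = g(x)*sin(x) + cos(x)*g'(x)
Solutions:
 g(x) = C1*cos(x)


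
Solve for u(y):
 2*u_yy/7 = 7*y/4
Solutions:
 u(y) = C1 + C2*y + 49*y^3/48


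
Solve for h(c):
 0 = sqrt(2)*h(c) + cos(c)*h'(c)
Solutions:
 h(c) = C1*(sin(c) - 1)^(sqrt(2)/2)/(sin(c) + 1)^(sqrt(2)/2)


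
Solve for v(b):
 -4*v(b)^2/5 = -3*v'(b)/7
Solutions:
 v(b) = -15/(C1 + 28*b)


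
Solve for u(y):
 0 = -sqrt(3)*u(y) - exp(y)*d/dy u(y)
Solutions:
 u(y) = C1*exp(sqrt(3)*exp(-y))


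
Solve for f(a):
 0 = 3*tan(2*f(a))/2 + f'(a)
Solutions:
 f(a) = -asin(C1*exp(-3*a))/2 + pi/2
 f(a) = asin(C1*exp(-3*a))/2


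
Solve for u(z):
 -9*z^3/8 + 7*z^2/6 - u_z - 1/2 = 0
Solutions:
 u(z) = C1 - 9*z^4/32 + 7*z^3/18 - z/2


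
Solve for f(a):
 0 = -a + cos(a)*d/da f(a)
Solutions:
 f(a) = C1 + Integral(a/cos(a), a)


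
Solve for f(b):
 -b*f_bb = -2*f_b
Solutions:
 f(b) = C1 + C2*b^3


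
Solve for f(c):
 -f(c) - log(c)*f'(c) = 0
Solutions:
 f(c) = C1*exp(-li(c))


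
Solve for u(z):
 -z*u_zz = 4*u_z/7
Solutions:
 u(z) = C1 + C2*z^(3/7)


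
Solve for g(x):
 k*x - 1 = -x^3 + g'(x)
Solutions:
 g(x) = C1 + k*x^2/2 + x^4/4 - x


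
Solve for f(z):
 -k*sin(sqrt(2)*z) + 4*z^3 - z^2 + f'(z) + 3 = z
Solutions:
 f(z) = C1 - sqrt(2)*k*cos(sqrt(2)*z)/2 - z^4 + z^3/3 + z^2/2 - 3*z


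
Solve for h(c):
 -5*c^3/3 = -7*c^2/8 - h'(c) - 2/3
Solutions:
 h(c) = C1 + 5*c^4/12 - 7*c^3/24 - 2*c/3


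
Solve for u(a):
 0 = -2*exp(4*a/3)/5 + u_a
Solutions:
 u(a) = C1 + 3*exp(4*a/3)/10


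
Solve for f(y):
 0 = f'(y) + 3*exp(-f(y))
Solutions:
 f(y) = log(C1 - 3*y)


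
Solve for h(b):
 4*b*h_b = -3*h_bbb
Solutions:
 h(b) = C1 + Integral(C2*airyai(-6^(2/3)*b/3) + C3*airybi(-6^(2/3)*b/3), b)


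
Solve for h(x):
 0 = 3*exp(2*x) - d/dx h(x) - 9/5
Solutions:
 h(x) = C1 - 9*x/5 + 3*exp(2*x)/2
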